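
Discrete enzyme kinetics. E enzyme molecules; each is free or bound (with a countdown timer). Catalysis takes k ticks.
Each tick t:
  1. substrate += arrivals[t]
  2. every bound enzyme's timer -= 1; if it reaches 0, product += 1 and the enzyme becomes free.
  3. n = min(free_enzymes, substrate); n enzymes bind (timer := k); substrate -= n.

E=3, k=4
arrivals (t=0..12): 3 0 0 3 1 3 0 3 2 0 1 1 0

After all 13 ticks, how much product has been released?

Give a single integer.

t=0: arr=3 -> substrate=0 bound=3 product=0
t=1: arr=0 -> substrate=0 bound=3 product=0
t=2: arr=0 -> substrate=0 bound=3 product=0
t=3: arr=3 -> substrate=3 bound=3 product=0
t=4: arr=1 -> substrate=1 bound=3 product=3
t=5: arr=3 -> substrate=4 bound=3 product=3
t=6: arr=0 -> substrate=4 bound=3 product=3
t=7: arr=3 -> substrate=7 bound=3 product=3
t=8: arr=2 -> substrate=6 bound=3 product=6
t=9: arr=0 -> substrate=6 bound=3 product=6
t=10: arr=1 -> substrate=7 bound=3 product=6
t=11: arr=1 -> substrate=8 bound=3 product=6
t=12: arr=0 -> substrate=5 bound=3 product=9

Answer: 9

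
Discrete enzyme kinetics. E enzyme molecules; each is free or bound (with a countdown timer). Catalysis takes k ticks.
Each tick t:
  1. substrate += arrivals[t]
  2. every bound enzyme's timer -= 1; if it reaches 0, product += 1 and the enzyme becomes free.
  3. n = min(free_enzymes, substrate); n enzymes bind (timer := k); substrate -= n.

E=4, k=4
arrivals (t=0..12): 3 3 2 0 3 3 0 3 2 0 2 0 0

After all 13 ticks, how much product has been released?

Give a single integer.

Answer: 11

Derivation:
t=0: arr=3 -> substrate=0 bound=3 product=0
t=1: arr=3 -> substrate=2 bound=4 product=0
t=2: arr=2 -> substrate=4 bound=4 product=0
t=3: arr=0 -> substrate=4 bound=4 product=0
t=4: arr=3 -> substrate=4 bound=4 product=3
t=5: arr=3 -> substrate=6 bound=4 product=4
t=6: arr=0 -> substrate=6 bound=4 product=4
t=7: arr=3 -> substrate=9 bound=4 product=4
t=8: arr=2 -> substrate=8 bound=4 product=7
t=9: arr=0 -> substrate=7 bound=4 product=8
t=10: arr=2 -> substrate=9 bound=4 product=8
t=11: arr=0 -> substrate=9 bound=4 product=8
t=12: arr=0 -> substrate=6 bound=4 product=11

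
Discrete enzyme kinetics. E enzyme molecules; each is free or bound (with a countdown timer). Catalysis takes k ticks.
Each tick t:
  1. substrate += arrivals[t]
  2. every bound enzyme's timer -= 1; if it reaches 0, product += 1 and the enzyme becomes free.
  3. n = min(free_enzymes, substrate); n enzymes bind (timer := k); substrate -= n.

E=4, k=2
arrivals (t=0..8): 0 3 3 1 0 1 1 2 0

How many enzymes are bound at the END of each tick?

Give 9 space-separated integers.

t=0: arr=0 -> substrate=0 bound=0 product=0
t=1: arr=3 -> substrate=0 bound=3 product=0
t=2: arr=3 -> substrate=2 bound=4 product=0
t=3: arr=1 -> substrate=0 bound=4 product=3
t=4: arr=0 -> substrate=0 bound=3 product=4
t=5: arr=1 -> substrate=0 bound=1 product=7
t=6: arr=1 -> substrate=0 bound=2 product=7
t=7: arr=2 -> substrate=0 bound=3 product=8
t=8: arr=0 -> substrate=0 bound=2 product=9

Answer: 0 3 4 4 3 1 2 3 2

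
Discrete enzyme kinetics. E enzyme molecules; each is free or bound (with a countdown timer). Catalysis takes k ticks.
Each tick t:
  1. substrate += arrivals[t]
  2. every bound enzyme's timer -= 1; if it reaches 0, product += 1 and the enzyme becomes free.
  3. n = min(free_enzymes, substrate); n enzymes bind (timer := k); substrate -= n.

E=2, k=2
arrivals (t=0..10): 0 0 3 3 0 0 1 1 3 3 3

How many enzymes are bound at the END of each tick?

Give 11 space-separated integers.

t=0: arr=0 -> substrate=0 bound=0 product=0
t=1: arr=0 -> substrate=0 bound=0 product=0
t=2: arr=3 -> substrate=1 bound=2 product=0
t=3: arr=3 -> substrate=4 bound=2 product=0
t=4: arr=0 -> substrate=2 bound=2 product=2
t=5: arr=0 -> substrate=2 bound=2 product=2
t=6: arr=1 -> substrate=1 bound=2 product=4
t=7: arr=1 -> substrate=2 bound=2 product=4
t=8: arr=3 -> substrate=3 bound=2 product=6
t=9: arr=3 -> substrate=6 bound=2 product=6
t=10: arr=3 -> substrate=7 bound=2 product=8

Answer: 0 0 2 2 2 2 2 2 2 2 2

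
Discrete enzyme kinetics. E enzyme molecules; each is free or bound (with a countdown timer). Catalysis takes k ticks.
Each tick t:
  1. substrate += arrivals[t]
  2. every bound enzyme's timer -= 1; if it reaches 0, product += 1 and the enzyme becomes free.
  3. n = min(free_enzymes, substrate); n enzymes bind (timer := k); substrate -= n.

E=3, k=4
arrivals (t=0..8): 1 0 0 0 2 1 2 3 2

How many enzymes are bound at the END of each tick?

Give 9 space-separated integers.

Answer: 1 1 1 1 2 3 3 3 3

Derivation:
t=0: arr=1 -> substrate=0 bound=1 product=0
t=1: arr=0 -> substrate=0 bound=1 product=0
t=2: arr=0 -> substrate=0 bound=1 product=0
t=3: arr=0 -> substrate=0 bound=1 product=0
t=4: arr=2 -> substrate=0 bound=2 product=1
t=5: arr=1 -> substrate=0 bound=3 product=1
t=6: arr=2 -> substrate=2 bound=3 product=1
t=7: arr=3 -> substrate=5 bound=3 product=1
t=8: arr=2 -> substrate=5 bound=3 product=3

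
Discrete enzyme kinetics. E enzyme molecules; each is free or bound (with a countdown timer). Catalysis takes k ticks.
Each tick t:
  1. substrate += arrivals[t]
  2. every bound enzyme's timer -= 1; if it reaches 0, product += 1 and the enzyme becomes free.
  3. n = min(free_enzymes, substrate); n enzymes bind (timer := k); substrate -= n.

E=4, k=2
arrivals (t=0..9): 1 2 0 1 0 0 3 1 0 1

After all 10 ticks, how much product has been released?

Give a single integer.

t=0: arr=1 -> substrate=0 bound=1 product=0
t=1: arr=2 -> substrate=0 bound=3 product=0
t=2: arr=0 -> substrate=0 bound=2 product=1
t=3: arr=1 -> substrate=0 bound=1 product=3
t=4: arr=0 -> substrate=0 bound=1 product=3
t=5: arr=0 -> substrate=0 bound=0 product=4
t=6: arr=3 -> substrate=0 bound=3 product=4
t=7: arr=1 -> substrate=0 bound=4 product=4
t=8: arr=0 -> substrate=0 bound=1 product=7
t=9: arr=1 -> substrate=0 bound=1 product=8

Answer: 8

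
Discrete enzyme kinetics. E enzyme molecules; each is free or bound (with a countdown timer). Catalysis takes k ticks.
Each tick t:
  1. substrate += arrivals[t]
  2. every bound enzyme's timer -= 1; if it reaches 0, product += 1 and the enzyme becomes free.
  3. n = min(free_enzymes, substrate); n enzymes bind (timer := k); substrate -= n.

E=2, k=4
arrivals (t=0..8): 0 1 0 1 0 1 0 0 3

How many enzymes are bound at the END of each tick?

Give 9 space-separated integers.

Answer: 0 1 1 2 2 2 2 1 2

Derivation:
t=0: arr=0 -> substrate=0 bound=0 product=0
t=1: arr=1 -> substrate=0 bound=1 product=0
t=2: arr=0 -> substrate=0 bound=1 product=0
t=3: arr=1 -> substrate=0 bound=2 product=0
t=4: arr=0 -> substrate=0 bound=2 product=0
t=5: arr=1 -> substrate=0 bound=2 product=1
t=6: arr=0 -> substrate=0 bound=2 product=1
t=7: arr=0 -> substrate=0 bound=1 product=2
t=8: arr=3 -> substrate=2 bound=2 product=2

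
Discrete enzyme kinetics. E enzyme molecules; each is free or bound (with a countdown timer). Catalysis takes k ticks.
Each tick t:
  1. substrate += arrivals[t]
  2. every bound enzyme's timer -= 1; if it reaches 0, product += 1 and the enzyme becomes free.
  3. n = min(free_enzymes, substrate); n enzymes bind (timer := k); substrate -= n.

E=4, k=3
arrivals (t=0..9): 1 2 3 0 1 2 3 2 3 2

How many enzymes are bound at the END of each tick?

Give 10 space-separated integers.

t=0: arr=1 -> substrate=0 bound=1 product=0
t=1: arr=2 -> substrate=0 bound=3 product=0
t=2: arr=3 -> substrate=2 bound=4 product=0
t=3: arr=0 -> substrate=1 bound=4 product=1
t=4: arr=1 -> substrate=0 bound=4 product=3
t=5: arr=2 -> substrate=1 bound=4 product=4
t=6: arr=3 -> substrate=3 bound=4 product=5
t=7: arr=2 -> substrate=3 bound=4 product=7
t=8: arr=3 -> substrate=5 bound=4 product=8
t=9: arr=2 -> substrate=6 bound=4 product=9

Answer: 1 3 4 4 4 4 4 4 4 4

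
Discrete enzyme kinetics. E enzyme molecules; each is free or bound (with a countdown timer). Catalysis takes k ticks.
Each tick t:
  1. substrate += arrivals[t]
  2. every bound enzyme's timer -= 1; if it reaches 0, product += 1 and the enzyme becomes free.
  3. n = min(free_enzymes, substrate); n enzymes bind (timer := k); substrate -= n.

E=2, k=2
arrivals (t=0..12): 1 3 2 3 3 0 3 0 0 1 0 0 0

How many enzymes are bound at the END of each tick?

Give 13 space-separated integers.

Answer: 1 2 2 2 2 2 2 2 2 2 2 2 2

Derivation:
t=0: arr=1 -> substrate=0 bound=1 product=0
t=1: arr=3 -> substrate=2 bound=2 product=0
t=2: arr=2 -> substrate=3 bound=2 product=1
t=3: arr=3 -> substrate=5 bound=2 product=2
t=4: arr=3 -> substrate=7 bound=2 product=3
t=5: arr=0 -> substrate=6 bound=2 product=4
t=6: arr=3 -> substrate=8 bound=2 product=5
t=7: arr=0 -> substrate=7 bound=2 product=6
t=8: arr=0 -> substrate=6 bound=2 product=7
t=9: arr=1 -> substrate=6 bound=2 product=8
t=10: arr=0 -> substrate=5 bound=2 product=9
t=11: arr=0 -> substrate=4 bound=2 product=10
t=12: arr=0 -> substrate=3 bound=2 product=11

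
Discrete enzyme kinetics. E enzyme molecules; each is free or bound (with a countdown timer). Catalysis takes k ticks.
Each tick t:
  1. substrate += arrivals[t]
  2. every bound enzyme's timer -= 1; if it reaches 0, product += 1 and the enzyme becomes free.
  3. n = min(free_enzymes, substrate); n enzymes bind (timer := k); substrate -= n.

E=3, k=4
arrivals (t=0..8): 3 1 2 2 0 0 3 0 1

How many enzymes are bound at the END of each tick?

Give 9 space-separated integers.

Answer: 3 3 3 3 3 3 3 3 3

Derivation:
t=0: arr=3 -> substrate=0 bound=3 product=0
t=1: arr=1 -> substrate=1 bound=3 product=0
t=2: arr=2 -> substrate=3 bound=3 product=0
t=3: arr=2 -> substrate=5 bound=3 product=0
t=4: arr=0 -> substrate=2 bound=3 product=3
t=5: arr=0 -> substrate=2 bound=3 product=3
t=6: arr=3 -> substrate=5 bound=3 product=3
t=7: arr=0 -> substrate=5 bound=3 product=3
t=8: arr=1 -> substrate=3 bound=3 product=6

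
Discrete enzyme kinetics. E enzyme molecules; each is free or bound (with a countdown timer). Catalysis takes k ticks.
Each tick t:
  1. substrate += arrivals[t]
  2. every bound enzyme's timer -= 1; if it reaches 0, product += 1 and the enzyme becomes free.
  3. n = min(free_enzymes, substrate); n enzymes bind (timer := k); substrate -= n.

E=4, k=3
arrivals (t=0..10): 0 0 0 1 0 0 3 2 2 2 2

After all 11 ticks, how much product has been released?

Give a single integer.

t=0: arr=0 -> substrate=0 bound=0 product=0
t=1: arr=0 -> substrate=0 bound=0 product=0
t=2: arr=0 -> substrate=0 bound=0 product=0
t=3: arr=1 -> substrate=0 bound=1 product=0
t=4: arr=0 -> substrate=0 bound=1 product=0
t=5: arr=0 -> substrate=0 bound=1 product=0
t=6: arr=3 -> substrate=0 bound=3 product=1
t=7: arr=2 -> substrate=1 bound=4 product=1
t=8: arr=2 -> substrate=3 bound=4 product=1
t=9: arr=2 -> substrate=2 bound=4 product=4
t=10: arr=2 -> substrate=3 bound=4 product=5

Answer: 5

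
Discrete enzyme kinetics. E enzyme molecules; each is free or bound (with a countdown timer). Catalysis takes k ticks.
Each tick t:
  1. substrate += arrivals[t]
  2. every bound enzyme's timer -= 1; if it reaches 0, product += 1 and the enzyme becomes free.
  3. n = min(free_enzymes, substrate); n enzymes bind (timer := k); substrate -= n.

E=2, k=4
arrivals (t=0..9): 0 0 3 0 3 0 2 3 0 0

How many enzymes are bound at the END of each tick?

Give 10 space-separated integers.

Answer: 0 0 2 2 2 2 2 2 2 2

Derivation:
t=0: arr=0 -> substrate=0 bound=0 product=0
t=1: arr=0 -> substrate=0 bound=0 product=0
t=2: arr=3 -> substrate=1 bound=2 product=0
t=3: arr=0 -> substrate=1 bound=2 product=0
t=4: arr=3 -> substrate=4 bound=2 product=0
t=5: arr=0 -> substrate=4 bound=2 product=0
t=6: arr=2 -> substrate=4 bound=2 product=2
t=7: arr=3 -> substrate=7 bound=2 product=2
t=8: arr=0 -> substrate=7 bound=2 product=2
t=9: arr=0 -> substrate=7 bound=2 product=2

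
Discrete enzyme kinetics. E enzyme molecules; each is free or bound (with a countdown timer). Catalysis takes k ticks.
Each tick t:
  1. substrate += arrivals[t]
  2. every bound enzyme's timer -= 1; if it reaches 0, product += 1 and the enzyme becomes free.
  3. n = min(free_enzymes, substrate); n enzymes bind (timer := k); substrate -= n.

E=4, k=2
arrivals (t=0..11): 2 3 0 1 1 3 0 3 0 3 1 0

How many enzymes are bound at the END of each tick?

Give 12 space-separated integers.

Answer: 2 4 3 2 2 4 3 3 3 3 4 1

Derivation:
t=0: arr=2 -> substrate=0 bound=2 product=0
t=1: arr=3 -> substrate=1 bound=4 product=0
t=2: arr=0 -> substrate=0 bound=3 product=2
t=3: arr=1 -> substrate=0 bound=2 product=4
t=4: arr=1 -> substrate=0 bound=2 product=5
t=5: arr=3 -> substrate=0 bound=4 product=6
t=6: arr=0 -> substrate=0 bound=3 product=7
t=7: arr=3 -> substrate=0 bound=3 product=10
t=8: arr=0 -> substrate=0 bound=3 product=10
t=9: arr=3 -> substrate=0 bound=3 product=13
t=10: arr=1 -> substrate=0 bound=4 product=13
t=11: arr=0 -> substrate=0 bound=1 product=16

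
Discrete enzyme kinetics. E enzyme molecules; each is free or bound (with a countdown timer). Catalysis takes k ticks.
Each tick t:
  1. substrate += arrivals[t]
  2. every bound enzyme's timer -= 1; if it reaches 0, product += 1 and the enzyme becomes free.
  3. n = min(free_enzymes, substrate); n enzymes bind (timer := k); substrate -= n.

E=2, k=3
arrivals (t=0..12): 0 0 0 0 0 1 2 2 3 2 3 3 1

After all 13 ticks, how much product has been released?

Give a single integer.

t=0: arr=0 -> substrate=0 bound=0 product=0
t=1: arr=0 -> substrate=0 bound=0 product=0
t=2: arr=0 -> substrate=0 bound=0 product=0
t=3: arr=0 -> substrate=0 bound=0 product=0
t=4: arr=0 -> substrate=0 bound=0 product=0
t=5: arr=1 -> substrate=0 bound=1 product=0
t=6: arr=2 -> substrate=1 bound=2 product=0
t=7: arr=2 -> substrate=3 bound=2 product=0
t=8: arr=3 -> substrate=5 bound=2 product=1
t=9: arr=2 -> substrate=6 bound=2 product=2
t=10: arr=3 -> substrate=9 bound=2 product=2
t=11: arr=3 -> substrate=11 bound=2 product=3
t=12: arr=1 -> substrate=11 bound=2 product=4

Answer: 4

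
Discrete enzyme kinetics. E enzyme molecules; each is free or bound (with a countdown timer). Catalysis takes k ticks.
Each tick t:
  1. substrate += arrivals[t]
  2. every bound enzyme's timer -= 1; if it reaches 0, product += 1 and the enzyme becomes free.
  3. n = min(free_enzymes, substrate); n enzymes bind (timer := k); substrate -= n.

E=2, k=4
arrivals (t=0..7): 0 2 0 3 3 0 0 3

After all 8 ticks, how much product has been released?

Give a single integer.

Answer: 2

Derivation:
t=0: arr=0 -> substrate=0 bound=0 product=0
t=1: arr=2 -> substrate=0 bound=2 product=0
t=2: arr=0 -> substrate=0 bound=2 product=0
t=3: arr=3 -> substrate=3 bound=2 product=0
t=4: arr=3 -> substrate=6 bound=2 product=0
t=5: arr=0 -> substrate=4 bound=2 product=2
t=6: arr=0 -> substrate=4 bound=2 product=2
t=7: arr=3 -> substrate=7 bound=2 product=2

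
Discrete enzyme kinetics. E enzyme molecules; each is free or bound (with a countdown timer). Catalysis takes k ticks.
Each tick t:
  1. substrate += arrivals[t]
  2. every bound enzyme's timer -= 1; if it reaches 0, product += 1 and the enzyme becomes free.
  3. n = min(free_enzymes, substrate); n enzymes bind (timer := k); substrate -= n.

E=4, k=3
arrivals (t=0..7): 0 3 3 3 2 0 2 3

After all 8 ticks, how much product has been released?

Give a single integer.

t=0: arr=0 -> substrate=0 bound=0 product=0
t=1: arr=3 -> substrate=0 bound=3 product=0
t=2: arr=3 -> substrate=2 bound=4 product=0
t=3: arr=3 -> substrate=5 bound=4 product=0
t=4: arr=2 -> substrate=4 bound=4 product=3
t=5: arr=0 -> substrate=3 bound=4 product=4
t=6: arr=2 -> substrate=5 bound=4 product=4
t=7: arr=3 -> substrate=5 bound=4 product=7

Answer: 7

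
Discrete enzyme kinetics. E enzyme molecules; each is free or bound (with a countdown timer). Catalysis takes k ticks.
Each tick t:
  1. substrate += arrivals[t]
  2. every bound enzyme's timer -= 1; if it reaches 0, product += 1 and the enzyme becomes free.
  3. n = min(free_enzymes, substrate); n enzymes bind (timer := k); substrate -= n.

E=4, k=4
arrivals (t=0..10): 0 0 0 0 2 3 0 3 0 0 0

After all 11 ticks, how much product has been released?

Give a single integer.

t=0: arr=0 -> substrate=0 bound=0 product=0
t=1: arr=0 -> substrate=0 bound=0 product=0
t=2: arr=0 -> substrate=0 bound=0 product=0
t=3: arr=0 -> substrate=0 bound=0 product=0
t=4: arr=2 -> substrate=0 bound=2 product=0
t=5: arr=3 -> substrate=1 bound=4 product=0
t=6: arr=0 -> substrate=1 bound=4 product=0
t=7: arr=3 -> substrate=4 bound=4 product=0
t=8: arr=0 -> substrate=2 bound=4 product=2
t=9: arr=0 -> substrate=0 bound=4 product=4
t=10: arr=0 -> substrate=0 bound=4 product=4

Answer: 4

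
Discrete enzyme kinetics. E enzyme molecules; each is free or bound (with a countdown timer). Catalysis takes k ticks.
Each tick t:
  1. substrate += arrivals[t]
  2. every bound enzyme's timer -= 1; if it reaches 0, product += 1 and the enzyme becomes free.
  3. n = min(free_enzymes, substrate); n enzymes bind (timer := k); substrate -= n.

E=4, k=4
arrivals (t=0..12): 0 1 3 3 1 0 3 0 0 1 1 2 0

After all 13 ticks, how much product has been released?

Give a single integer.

t=0: arr=0 -> substrate=0 bound=0 product=0
t=1: arr=1 -> substrate=0 bound=1 product=0
t=2: arr=3 -> substrate=0 bound=4 product=0
t=3: arr=3 -> substrate=3 bound=4 product=0
t=4: arr=1 -> substrate=4 bound=4 product=0
t=5: arr=0 -> substrate=3 bound=4 product=1
t=6: arr=3 -> substrate=3 bound=4 product=4
t=7: arr=0 -> substrate=3 bound=4 product=4
t=8: arr=0 -> substrate=3 bound=4 product=4
t=9: arr=1 -> substrate=3 bound=4 product=5
t=10: arr=1 -> substrate=1 bound=4 product=8
t=11: arr=2 -> substrate=3 bound=4 product=8
t=12: arr=0 -> substrate=3 bound=4 product=8

Answer: 8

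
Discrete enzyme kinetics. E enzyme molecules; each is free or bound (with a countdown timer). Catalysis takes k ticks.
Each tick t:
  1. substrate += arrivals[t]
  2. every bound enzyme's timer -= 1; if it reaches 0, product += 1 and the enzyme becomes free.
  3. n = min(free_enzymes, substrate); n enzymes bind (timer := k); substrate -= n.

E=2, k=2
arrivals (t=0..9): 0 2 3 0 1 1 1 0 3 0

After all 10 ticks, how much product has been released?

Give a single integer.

t=0: arr=0 -> substrate=0 bound=0 product=0
t=1: arr=2 -> substrate=0 bound=2 product=0
t=2: arr=3 -> substrate=3 bound=2 product=0
t=3: arr=0 -> substrate=1 bound=2 product=2
t=4: arr=1 -> substrate=2 bound=2 product=2
t=5: arr=1 -> substrate=1 bound=2 product=4
t=6: arr=1 -> substrate=2 bound=2 product=4
t=7: arr=0 -> substrate=0 bound=2 product=6
t=8: arr=3 -> substrate=3 bound=2 product=6
t=9: arr=0 -> substrate=1 bound=2 product=8

Answer: 8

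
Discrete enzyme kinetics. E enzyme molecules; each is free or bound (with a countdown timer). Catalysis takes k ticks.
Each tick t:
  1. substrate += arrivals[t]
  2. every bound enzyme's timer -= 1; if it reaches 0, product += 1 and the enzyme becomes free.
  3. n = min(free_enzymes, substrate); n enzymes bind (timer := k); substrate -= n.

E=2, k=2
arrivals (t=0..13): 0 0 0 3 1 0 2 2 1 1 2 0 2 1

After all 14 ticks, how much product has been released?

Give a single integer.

t=0: arr=0 -> substrate=0 bound=0 product=0
t=1: arr=0 -> substrate=0 bound=0 product=0
t=2: arr=0 -> substrate=0 bound=0 product=0
t=3: arr=3 -> substrate=1 bound=2 product=0
t=4: arr=1 -> substrate=2 bound=2 product=0
t=5: arr=0 -> substrate=0 bound=2 product=2
t=6: arr=2 -> substrate=2 bound=2 product=2
t=7: arr=2 -> substrate=2 bound=2 product=4
t=8: arr=1 -> substrate=3 bound=2 product=4
t=9: arr=1 -> substrate=2 bound=2 product=6
t=10: arr=2 -> substrate=4 bound=2 product=6
t=11: arr=0 -> substrate=2 bound=2 product=8
t=12: arr=2 -> substrate=4 bound=2 product=8
t=13: arr=1 -> substrate=3 bound=2 product=10

Answer: 10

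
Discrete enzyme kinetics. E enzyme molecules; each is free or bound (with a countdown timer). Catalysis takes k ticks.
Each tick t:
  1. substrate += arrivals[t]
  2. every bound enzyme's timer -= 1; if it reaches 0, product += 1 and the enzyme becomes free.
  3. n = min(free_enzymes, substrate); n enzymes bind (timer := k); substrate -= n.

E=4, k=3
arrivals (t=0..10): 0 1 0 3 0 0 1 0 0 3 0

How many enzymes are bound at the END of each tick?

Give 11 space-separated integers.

Answer: 0 1 1 4 3 3 1 1 1 3 3

Derivation:
t=0: arr=0 -> substrate=0 bound=0 product=0
t=1: arr=1 -> substrate=0 bound=1 product=0
t=2: arr=0 -> substrate=0 bound=1 product=0
t=3: arr=3 -> substrate=0 bound=4 product=0
t=4: arr=0 -> substrate=0 bound=3 product=1
t=5: arr=0 -> substrate=0 bound=3 product=1
t=6: arr=1 -> substrate=0 bound=1 product=4
t=7: arr=0 -> substrate=0 bound=1 product=4
t=8: arr=0 -> substrate=0 bound=1 product=4
t=9: arr=3 -> substrate=0 bound=3 product=5
t=10: arr=0 -> substrate=0 bound=3 product=5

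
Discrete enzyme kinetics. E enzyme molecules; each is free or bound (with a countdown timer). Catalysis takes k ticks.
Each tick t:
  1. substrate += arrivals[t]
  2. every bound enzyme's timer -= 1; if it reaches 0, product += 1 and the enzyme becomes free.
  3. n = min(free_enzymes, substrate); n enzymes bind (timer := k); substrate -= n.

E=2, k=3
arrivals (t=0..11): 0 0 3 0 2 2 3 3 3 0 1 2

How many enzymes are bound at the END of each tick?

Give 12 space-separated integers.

t=0: arr=0 -> substrate=0 bound=0 product=0
t=1: arr=0 -> substrate=0 bound=0 product=0
t=2: arr=3 -> substrate=1 bound=2 product=0
t=3: arr=0 -> substrate=1 bound=2 product=0
t=4: arr=2 -> substrate=3 bound=2 product=0
t=5: arr=2 -> substrate=3 bound=2 product=2
t=6: arr=3 -> substrate=6 bound=2 product=2
t=7: arr=3 -> substrate=9 bound=2 product=2
t=8: arr=3 -> substrate=10 bound=2 product=4
t=9: arr=0 -> substrate=10 bound=2 product=4
t=10: arr=1 -> substrate=11 bound=2 product=4
t=11: arr=2 -> substrate=11 bound=2 product=6

Answer: 0 0 2 2 2 2 2 2 2 2 2 2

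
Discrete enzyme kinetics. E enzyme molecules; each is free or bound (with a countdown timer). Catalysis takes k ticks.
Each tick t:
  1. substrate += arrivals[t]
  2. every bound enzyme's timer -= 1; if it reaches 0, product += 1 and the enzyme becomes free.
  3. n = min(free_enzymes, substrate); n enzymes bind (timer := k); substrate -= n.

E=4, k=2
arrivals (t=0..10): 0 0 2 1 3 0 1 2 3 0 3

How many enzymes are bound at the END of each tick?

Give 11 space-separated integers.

t=0: arr=0 -> substrate=0 bound=0 product=0
t=1: arr=0 -> substrate=0 bound=0 product=0
t=2: arr=2 -> substrate=0 bound=2 product=0
t=3: arr=1 -> substrate=0 bound=3 product=0
t=4: arr=3 -> substrate=0 bound=4 product=2
t=5: arr=0 -> substrate=0 bound=3 product=3
t=6: arr=1 -> substrate=0 bound=1 product=6
t=7: arr=2 -> substrate=0 bound=3 product=6
t=8: arr=3 -> substrate=1 bound=4 product=7
t=9: arr=0 -> substrate=0 bound=3 product=9
t=10: arr=3 -> substrate=0 bound=4 product=11

Answer: 0 0 2 3 4 3 1 3 4 3 4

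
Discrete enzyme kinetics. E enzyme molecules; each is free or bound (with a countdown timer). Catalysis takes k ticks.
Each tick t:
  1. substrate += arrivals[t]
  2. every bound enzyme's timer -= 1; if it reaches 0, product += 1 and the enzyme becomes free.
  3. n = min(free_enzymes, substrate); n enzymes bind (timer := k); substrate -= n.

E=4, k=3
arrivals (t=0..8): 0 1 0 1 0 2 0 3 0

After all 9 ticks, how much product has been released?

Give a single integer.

Answer: 4

Derivation:
t=0: arr=0 -> substrate=0 bound=0 product=0
t=1: arr=1 -> substrate=0 bound=1 product=0
t=2: arr=0 -> substrate=0 bound=1 product=0
t=3: arr=1 -> substrate=0 bound=2 product=0
t=4: arr=0 -> substrate=0 bound=1 product=1
t=5: arr=2 -> substrate=0 bound=3 product=1
t=6: arr=0 -> substrate=0 bound=2 product=2
t=7: arr=3 -> substrate=1 bound=4 product=2
t=8: arr=0 -> substrate=0 bound=3 product=4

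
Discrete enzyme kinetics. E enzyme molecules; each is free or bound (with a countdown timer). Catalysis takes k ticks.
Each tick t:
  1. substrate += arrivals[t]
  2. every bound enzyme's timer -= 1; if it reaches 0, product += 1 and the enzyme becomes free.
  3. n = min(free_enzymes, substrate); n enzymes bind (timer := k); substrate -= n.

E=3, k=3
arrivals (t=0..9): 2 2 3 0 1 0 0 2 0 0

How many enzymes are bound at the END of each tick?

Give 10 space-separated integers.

t=0: arr=2 -> substrate=0 bound=2 product=0
t=1: arr=2 -> substrate=1 bound=3 product=0
t=2: arr=3 -> substrate=4 bound=3 product=0
t=3: arr=0 -> substrate=2 bound=3 product=2
t=4: arr=1 -> substrate=2 bound=3 product=3
t=5: arr=0 -> substrate=2 bound=3 product=3
t=6: arr=0 -> substrate=0 bound=3 product=5
t=7: arr=2 -> substrate=1 bound=3 product=6
t=8: arr=0 -> substrate=1 bound=3 product=6
t=9: arr=0 -> substrate=0 bound=2 product=8

Answer: 2 3 3 3 3 3 3 3 3 2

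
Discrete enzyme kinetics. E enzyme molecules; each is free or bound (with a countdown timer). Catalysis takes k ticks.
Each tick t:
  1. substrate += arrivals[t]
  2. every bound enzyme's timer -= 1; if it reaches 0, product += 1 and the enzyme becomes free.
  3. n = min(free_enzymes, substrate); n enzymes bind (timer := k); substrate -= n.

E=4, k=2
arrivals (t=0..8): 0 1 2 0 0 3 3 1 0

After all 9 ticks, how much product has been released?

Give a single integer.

Answer: 7

Derivation:
t=0: arr=0 -> substrate=0 bound=0 product=0
t=1: arr=1 -> substrate=0 bound=1 product=0
t=2: arr=2 -> substrate=0 bound=3 product=0
t=3: arr=0 -> substrate=0 bound=2 product=1
t=4: arr=0 -> substrate=0 bound=0 product=3
t=5: arr=3 -> substrate=0 bound=3 product=3
t=6: arr=3 -> substrate=2 bound=4 product=3
t=7: arr=1 -> substrate=0 bound=4 product=6
t=8: arr=0 -> substrate=0 bound=3 product=7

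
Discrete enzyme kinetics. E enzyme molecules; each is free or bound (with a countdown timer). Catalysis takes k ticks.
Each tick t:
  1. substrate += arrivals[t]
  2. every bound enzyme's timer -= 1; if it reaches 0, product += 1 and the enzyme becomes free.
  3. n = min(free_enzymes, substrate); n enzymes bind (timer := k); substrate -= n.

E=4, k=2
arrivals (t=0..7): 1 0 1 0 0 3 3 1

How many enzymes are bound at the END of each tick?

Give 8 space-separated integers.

Answer: 1 1 1 1 0 3 4 4

Derivation:
t=0: arr=1 -> substrate=0 bound=1 product=0
t=1: arr=0 -> substrate=0 bound=1 product=0
t=2: arr=1 -> substrate=0 bound=1 product=1
t=3: arr=0 -> substrate=0 bound=1 product=1
t=4: arr=0 -> substrate=0 bound=0 product=2
t=5: arr=3 -> substrate=0 bound=3 product=2
t=6: arr=3 -> substrate=2 bound=4 product=2
t=7: arr=1 -> substrate=0 bound=4 product=5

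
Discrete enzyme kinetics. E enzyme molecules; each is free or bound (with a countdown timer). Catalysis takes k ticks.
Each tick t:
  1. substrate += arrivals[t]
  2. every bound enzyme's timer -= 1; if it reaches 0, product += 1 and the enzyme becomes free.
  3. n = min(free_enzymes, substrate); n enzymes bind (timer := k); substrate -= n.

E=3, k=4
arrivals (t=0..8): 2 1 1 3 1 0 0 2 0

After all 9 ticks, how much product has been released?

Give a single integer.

t=0: arr=2 -> substrate=0 bound=2 product=0
t=1: arr=1 -> substrate=0 bound=3 product=0
t=2: arr=1 -> substrate=1 bound=3 product=0
t=3: arr=3 -> substrate=4 bound=3 product=0
t=4: arr=1 -> substrate=3 bound=3 product=2
t=5: arr=0 -> substrate=2 bound=3 product=3
t=6: arr=0 -> substrate=2 bound=3 product=3
t=7: arr=2 -> substrate=4 bound=3 product=3
t=8: arr=0 -> substrate=2 bound=3 product=5

Answer: 5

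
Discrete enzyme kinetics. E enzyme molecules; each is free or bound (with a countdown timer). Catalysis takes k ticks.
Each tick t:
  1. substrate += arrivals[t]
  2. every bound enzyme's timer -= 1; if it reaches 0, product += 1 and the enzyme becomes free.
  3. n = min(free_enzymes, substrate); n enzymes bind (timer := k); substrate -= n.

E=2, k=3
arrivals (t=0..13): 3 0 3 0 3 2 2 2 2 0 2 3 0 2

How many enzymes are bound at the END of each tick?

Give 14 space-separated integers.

Answer: 2 2 2 2 2 2 2 2 2 2 2 2 2 2

Derivation:
t=0: arr=3 -> substrate=1 bound=2 product=0
t=1: arr=0 -> substrate=1 bound=2 product=0
t=2: arr=3 -> substrate=4 bound=2 product=0
t=3: arr=0 -> substrate=2 bound=2 product=2
t=4: arr=3 -> substrate=5 bound=2 product=2
t=5: arr=2 -> substrate=7 bound=2 product=2
t=6: arr=2 -> substrate=7 bound=2 product=4
t=7: arr=2 -> substrate=9 bound=2 product=4
t=8: arr=2 -> substrate=11 bound=2 product=4
t=9: arr=0 -> substrate=9 bound=2 product=6
t=10: arr=2 -> substrate=11 bound=2 product=6
t=11: arr=3 -> substrate=14 bound=2 product=6
t=12: arr=0 -> substrate=12 bound=2 product=8
t=13: arr=2 -> substrate=14 bound=2 product=8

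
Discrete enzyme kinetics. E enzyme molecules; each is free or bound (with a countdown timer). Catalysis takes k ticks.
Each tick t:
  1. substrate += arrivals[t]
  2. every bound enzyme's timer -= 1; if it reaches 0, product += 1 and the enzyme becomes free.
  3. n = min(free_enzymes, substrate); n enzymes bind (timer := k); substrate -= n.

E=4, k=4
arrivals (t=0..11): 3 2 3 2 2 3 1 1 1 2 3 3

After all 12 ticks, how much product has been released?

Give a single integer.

Answer: 8

Derivation:
t=0: arr=3 -> substrate=0 bound=3 product=0
t=1: arr=2 -> substrate=1 bound=4 product=0
t=2: arr=3 -> substrate=4 bound=4 product=0
t=3: arr=2 -> substrate=6 bound=4 product=0
t=4: arr=2 -> substrate=5 bound=4 product=3
t=5: arr=3 -> substrate=7 bound=4 product=4
t=6: arr=1 -> substrate=8 bound=4 product=4
t=7: arr=1 -> substrate=9 bound=4 product=4
t=8: arr=1 -> substrate=7 bound=4 product=7
t=9: arr=2 -> substrate=8 bound=4 product=8
t=10: arr=3 -> substrate=11 bound=4 product=8
t=11: arr=3 -> substrate=14 bound=4 product=8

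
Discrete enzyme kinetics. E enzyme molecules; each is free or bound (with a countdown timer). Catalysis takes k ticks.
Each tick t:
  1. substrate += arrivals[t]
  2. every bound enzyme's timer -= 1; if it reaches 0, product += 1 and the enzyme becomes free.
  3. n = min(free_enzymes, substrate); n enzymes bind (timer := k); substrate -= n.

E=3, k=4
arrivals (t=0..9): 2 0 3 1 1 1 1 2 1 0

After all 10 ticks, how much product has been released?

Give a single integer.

Answer: 5

Derivation:
t=0: arr=2 -> substrate=0 bound=2 product=0
t=1: arr=0 -> substrate=0 bound=2 product=0
t=2: arr=3 -> substrate=2 bound=3 product=0
t=3: arr=1 -> substrate=3 bound=3 product=0
t=4: arr=1 -> substrate=2 bound=3 product=2
t=5: arr=1 -> substrate=3 bound=3 product=2
t=6: arr=1 -> substrate=3 bound=3 product=3
t=7: arr=2 -> substrate=5 bound=3 product=3
t=8: arr=1 -> substrate=4 bound=3 product=5
t=9: arr=0 -> substrate=4 bound=3 product=5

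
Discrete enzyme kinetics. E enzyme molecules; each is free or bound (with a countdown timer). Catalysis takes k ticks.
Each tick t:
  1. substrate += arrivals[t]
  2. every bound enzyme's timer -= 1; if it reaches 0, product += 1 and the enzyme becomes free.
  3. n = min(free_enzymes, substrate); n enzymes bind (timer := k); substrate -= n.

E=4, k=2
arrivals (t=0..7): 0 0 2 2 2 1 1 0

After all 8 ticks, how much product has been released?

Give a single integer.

Answer: 7

Derivation:
t=0: arr=0 -> substrate=0 bound=0 product=0
t=1: arr=0 -> substrate=0 bound=0 product=0
t=2: arr=2 -> substrate=0 bound=2 product=0
t=3: arr=2 -> substrate=0 bound=4 product=0
t=4: arr=2 -> substrate=0 bound=4 product=2
t=5: arr=1 -> substrate=0 bound=3 product=4
t=6: arr=1 -> substrate=0 bound=2 product=6
t=7: arr=0 -> substrate=0 bound=1 product=7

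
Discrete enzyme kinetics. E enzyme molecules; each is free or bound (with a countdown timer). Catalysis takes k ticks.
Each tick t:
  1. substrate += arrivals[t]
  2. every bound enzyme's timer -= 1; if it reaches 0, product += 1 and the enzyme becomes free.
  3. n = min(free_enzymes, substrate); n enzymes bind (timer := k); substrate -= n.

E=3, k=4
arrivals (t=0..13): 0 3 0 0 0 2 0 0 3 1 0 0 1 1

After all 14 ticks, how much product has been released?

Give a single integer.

t=0: arr=0 -> substrate=0 bound=0 product=0
t=1: arr=3 -> substrate=0 bound=3 product=0
t=2: arr=0 -> substrate=0 bound=3 product=0
t=3: arr=0 -> substrate=0 bound=3 product=0
t=4: arr=0 -> substrate=0 bound=3 product=0
t=5: arr=2 -> substrate=0 bound=2 product=3
t=6: arr=0 -> substrate=0 bound=2 product=3
t=7: arr=0 -> substrate=0 bound=2 product=3
t=8: arr=3 -> substrate=2 bound=3 product=3
t=9: arr=1 -> substrate=1 bound=3 product=5
t=10: arr=0 -> substrate=1 bound=3 product=5
t=11: arr=0 -> substrate=1 bound=3 product=5
t=12: arr=1 -> substrate=1 bound=3 product=6
t=13: arr=1 -> substrate=0 bound=3 product=8

Answer: 8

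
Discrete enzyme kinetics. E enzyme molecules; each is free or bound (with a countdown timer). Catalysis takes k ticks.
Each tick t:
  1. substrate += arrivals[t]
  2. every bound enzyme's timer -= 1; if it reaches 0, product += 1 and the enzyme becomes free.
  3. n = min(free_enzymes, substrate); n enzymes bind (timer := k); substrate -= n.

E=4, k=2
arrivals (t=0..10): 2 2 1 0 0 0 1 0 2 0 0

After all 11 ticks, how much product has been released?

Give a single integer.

t=0: arr=2 -> substrate=0 bound=2 product=0
t=1: arr=2 -> substrate=0 bound=4 product=0
t=2: arr=1 -> substrate=0 bound=3 product=2
t=3: arr=0 -> substrate=0 bound=1 product=4
t=4: arr=0 -> substrate=0 bound=0 product=5
t=5: arr=0 -> substrate=0 bound=0 product=5
t=6: arr=1 -> substrate=0 bound=1 product=5
t=7: arr=0 -> substrate=0 bound=1 product=5
t=8: arr=2 -> substrate=0 bound=2 product=6
t=9: arr=0 -> substrate=0 bound=2 product=6
t=10: arr=0 -> substrate=0 bound=0 product=8

Answer: 8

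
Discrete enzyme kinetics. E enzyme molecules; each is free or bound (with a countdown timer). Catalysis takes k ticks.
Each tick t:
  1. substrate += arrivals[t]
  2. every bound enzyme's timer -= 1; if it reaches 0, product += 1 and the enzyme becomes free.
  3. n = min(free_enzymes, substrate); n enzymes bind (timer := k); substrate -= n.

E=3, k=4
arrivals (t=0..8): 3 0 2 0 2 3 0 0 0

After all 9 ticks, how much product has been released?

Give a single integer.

t=0: arr=3 -> substrate=0 bound=3 product=0
t=1: arr=0 -> substrate=0 bound=3 product=0
t=2: arr=2 -> substrate=2 bound=3 product=0
t=3: arr=0 -> substrate=2 bound=3 product=0
t=4: arr=2 -> substrate=1 bound=3 product=3
t=5: arr=3 -> substrate=4 bound=3 product=3
t=6: arr=0 -> substrate=4 bound=3 product=3
t=7: arr=0 -> substrate=4 bound=3 product=3
t=8: arr=0 -> substrate=1 bound=3 product=6

Answer: 6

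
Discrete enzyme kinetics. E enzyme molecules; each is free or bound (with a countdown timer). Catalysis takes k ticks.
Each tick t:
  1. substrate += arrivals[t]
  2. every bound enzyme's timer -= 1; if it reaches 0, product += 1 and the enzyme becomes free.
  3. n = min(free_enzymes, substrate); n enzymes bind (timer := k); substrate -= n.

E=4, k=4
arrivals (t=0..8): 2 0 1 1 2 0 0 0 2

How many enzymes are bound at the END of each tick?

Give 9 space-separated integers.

Answer: 2 2 3 4 4 4 3 2 2

Derivation:
t=0: arr=2 -> substrate=0 bound=2 product=0
t=1: arr=0 -> substrate=0 bound=2 product=0
t=2: arr=1 -> substrate=0 bound=3 product=0
t=3: arr=1 -> substrate=0 bound=4 product=0
t=4: arr=2 -> substrate=0 bound=4 product=2
t=5: arr=0 -> substrate=0 bound=4 product=2
t=6: arr=0 -> substrate=0 bound=3 product=3
t=7: arr=0 -> substrate=0 bound=2 product=4
t=8: arr=2 -> substrate=0 bound=2 product=6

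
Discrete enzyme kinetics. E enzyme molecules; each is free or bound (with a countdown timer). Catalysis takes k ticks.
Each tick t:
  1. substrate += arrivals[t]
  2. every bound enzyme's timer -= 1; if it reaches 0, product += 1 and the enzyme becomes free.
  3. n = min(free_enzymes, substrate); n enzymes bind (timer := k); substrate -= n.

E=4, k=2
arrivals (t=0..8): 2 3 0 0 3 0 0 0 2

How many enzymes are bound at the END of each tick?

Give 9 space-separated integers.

t=0: arr=2 -> substrate=0 bound=2 product=0
t=1: arr=3 -> substrate=1 bound=4 product=0
t=2: arr=0 -> substrate=0 bound=3 product=2
t=3: arr=0 -> substrate=0 bound=1 product=4
t=4: arr=3 -> substrate=0 bound=3 product=5
t=5: arr=0 -> substrate=0 bound=3 product=5
t=6: arr=0 -> substrate=0 bound=0 product=8
t=7: arr=0 -> substrate=0 bound=0 product=8
t=8: arr=2 -> substrate=0 bound=2 product=8

Answer: 2 4 3 1 3 3 0 0 2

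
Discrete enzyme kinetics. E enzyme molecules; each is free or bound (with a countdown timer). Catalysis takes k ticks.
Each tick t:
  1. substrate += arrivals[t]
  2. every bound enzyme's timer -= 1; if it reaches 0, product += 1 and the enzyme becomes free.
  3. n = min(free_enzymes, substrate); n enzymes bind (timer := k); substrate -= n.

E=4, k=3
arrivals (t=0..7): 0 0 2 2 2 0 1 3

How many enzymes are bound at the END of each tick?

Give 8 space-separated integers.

Answer: 0 0 2 4 4 4 3 4

Derivation:
t=0: arr=0 -> substrate=0 bound=0 product=0
t=1: arr=0 -> substrate=0 bound=0 product=0
t=2: arr=2 -> substrate=0 bound=2 product=0
t=3: arr=2 -> substrate=0 bound=4 product=0
t=4: arr=2 -> substrate=2 bound=4 product=0
t=5: arr=0 -> substrate=0 bound=4 product=2
t=6: arr=1 -> substrate=0 bound=3 product=4
t=7: arr=3 -> substrate=2 bound=4 product=4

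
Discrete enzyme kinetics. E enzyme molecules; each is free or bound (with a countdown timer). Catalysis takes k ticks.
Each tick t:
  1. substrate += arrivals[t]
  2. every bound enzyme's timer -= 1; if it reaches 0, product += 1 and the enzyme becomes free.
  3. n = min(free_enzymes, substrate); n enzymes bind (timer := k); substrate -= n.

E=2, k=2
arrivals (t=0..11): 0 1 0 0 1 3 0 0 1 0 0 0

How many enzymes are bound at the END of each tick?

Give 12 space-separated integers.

t=0: arr=0 -> substrate=0 bound=0 product=0
t=1: arr=1 -> substrate=0 bound=1 product=0
t=2: arr=0 -> substrate=0 bound=1 product=0
t=3: arr=0 -> substrate=0 bound=0 product=1
t=4: arr=1 -> substrate=0 bound=1 product=1
t=5: arr=3 -> substrate=2 bound=2 product=1
t=6: arr=0 -> substrate=1 bound=2 product=2
t=7: arr=0 -> substrate=0 bound=2 product=3
t=8: arr=1 -> substrate=0 bound=2 product=4
t=9: arr=0 -> substrate=0 bound=1 product=5
t=10: arr=0 -> substrate=0 bound=0 product=6
t=11: arr=0 -> substrate=0 bound=0 product=6

Answer: 0 1 1 0 1 2 2 2 2 1 0 0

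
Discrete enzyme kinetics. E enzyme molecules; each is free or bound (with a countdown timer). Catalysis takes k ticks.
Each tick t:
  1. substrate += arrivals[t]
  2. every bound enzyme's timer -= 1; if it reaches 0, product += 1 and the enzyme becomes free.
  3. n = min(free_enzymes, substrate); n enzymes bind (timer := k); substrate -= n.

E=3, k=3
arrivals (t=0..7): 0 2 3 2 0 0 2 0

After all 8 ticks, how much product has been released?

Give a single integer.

Answer: 5

Derivation:
t=0: arr=0 -> substrate=0 bound=0 product=0
t=1: arr=2 -> substrate=0 bound=2 product=0
t=2: arr=3 -> substrate=2 bound=3 product=0
t=3: arr=2 -> substrate=4 bound=3 product=0
t=4: arr=0 -> substrate=2 bound=3 product=2
t=5: arr=0 -> substrate=1 bound=3 product=3
t=6: arr=2 -> substrate=3 bound=3 product=3
t=7: arr=0 -> substrate=1 bound=3 product=5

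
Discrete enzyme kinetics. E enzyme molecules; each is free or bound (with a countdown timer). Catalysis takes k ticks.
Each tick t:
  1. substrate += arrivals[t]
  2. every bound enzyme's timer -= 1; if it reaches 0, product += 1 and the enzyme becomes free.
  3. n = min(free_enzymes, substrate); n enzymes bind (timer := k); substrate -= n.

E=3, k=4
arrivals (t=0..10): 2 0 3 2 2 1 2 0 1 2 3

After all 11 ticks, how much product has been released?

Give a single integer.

t=0: arr=2 -> substrate=0 bound=2 product=0
t=1: arr=0 -> substrate=0 bound=2 product=0
t=2: arr=3 -> substrate=2 bound=3 product=0
t=3: arr=2 -> substrate=4 bound=3 product=0
t=4: arr=2 -> substrate=4 bound=3 product=2
t=5: arr=1 -> substrate=5 bound=3 product=2
t=6: arr=2 -> substrate=6 bound=3 product=3
t=7: arr=0 -> substrate=6 bound=3 product=3
t=8: arr=1 -> substrate=5 bound=3 product=5
t=9: arr=2 -> substrate=7 bound=3 product=5
t=10: arr=3 -> substrate=9 bound=3 product=6

Answer: 6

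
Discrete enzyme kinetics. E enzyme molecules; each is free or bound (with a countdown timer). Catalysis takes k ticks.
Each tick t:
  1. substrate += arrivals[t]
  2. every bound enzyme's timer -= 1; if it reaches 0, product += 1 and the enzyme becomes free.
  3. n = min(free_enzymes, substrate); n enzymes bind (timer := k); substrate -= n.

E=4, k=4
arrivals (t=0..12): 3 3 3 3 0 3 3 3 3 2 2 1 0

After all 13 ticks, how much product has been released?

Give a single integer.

Answer: 11

Derivation:
t=0: arr=3 -> substrate=0 bound=3 product=0
t=1: arr=3 -> substrate=2 bound=4 product=0
t=2: arr=3 -> substrate=5 bound=4 product=0
t=3: arr=3 -> substrate=8 bound=4 product=0
t=4: arr=0 -> substrate=5 bound=4 product=3
t=5: arr=3 -> substrate=7 bound=4 product=4
t=6: arr=3 -> substrate=10 bound=4 product=4
t=7: arr=3 -> substrate=13 bound=4 product=4
t=8: arr=3 -> substrate=13 bound=4 product=7
t=9: arr=2 -> substrate=14 bound=4 product=8
t=10: arr=2 -> substrate=16 bound=4 product=8
t=11: arr=1 -> substrate=17 bound=4 product=8
t=12: arr=0 -> substrate=14 bound=4 product=11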